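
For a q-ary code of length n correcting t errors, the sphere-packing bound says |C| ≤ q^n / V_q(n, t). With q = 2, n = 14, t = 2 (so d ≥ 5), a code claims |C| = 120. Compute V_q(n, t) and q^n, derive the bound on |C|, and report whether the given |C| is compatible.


V_q(n, t) = 106, q^n = 16384, Hamming bound = 154, |C| = 120 ≤ bound (satisfied).

Step 1: Compute V_q(n, t) = Σ_{j=0}^2 C(n, j) (q−1)^j.
  j = 0: C(14,0)·(1)^0 = 1·1 = 1.
  j = 1: C(14,1)·(1)^1 = 14·1 = 14.
  j = 2: C(14,2)·(1)^2 = 91·1 = 91.
  V_q(n, t) = 1 + 14 + 91 = 106.
Step 2: q^n = 2^14 = 16384.
Step 3: Hamming bound ⌊q^n / V_q(n,t)⌋ = ⌊16384/106⌋ = 154.
Step 4: Compare |C| = 120 to 154: satisfied.
The claimed |C| lies below the Hamming bound.


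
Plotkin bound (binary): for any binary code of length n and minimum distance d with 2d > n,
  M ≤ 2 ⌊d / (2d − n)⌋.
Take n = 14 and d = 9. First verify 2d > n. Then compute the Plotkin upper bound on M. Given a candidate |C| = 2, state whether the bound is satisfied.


Plotkin bound M ≤ 4; given |C| = 2 ≤ bound (satisfied).

Check applicability: 2d = 18, n = 14.
2d − n = 4 > 0, so Plotkin applies.
Compute d/(2d−n) = 9/4 ≈ 2.2500.
⌊d/(2d−n)⌋ = 2.
Plotkin bound: M ≤ 2·2 = 4.
Given |C| = 2, check: satisfied.
This |C| is below the Plotkin bound.


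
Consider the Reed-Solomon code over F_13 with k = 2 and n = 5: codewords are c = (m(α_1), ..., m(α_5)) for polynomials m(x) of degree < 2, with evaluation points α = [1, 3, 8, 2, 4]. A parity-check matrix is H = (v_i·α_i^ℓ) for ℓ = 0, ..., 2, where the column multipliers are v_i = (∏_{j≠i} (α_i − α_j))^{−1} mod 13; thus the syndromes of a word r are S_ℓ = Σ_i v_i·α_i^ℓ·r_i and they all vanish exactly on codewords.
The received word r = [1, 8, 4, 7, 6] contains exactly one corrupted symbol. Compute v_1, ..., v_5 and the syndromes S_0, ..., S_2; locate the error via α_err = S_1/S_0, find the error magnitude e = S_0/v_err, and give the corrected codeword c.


S = (6, 5, 2), error at position 2, error magnitude e = 8, c = [1, 0, 4, 7, 6].

Step 1: column multipliers v_i = (∏_{j≠i}(α_i − α_j))^{−1} mod 13.
  i = 1 (α = 1): (1−3)(1−8)(1−2)(1−4) = (−2)·(−7)·(−1)·(−3) = 42 ≡ 3, so v_1 = 3^{−1} = 9 (mod 13).
  i = 2 (α = 3): (3−1)(3−8)(3−2)(3−4) = 2·(−5)·1·(−1) = 10 ≡ 10, so v_2 = 10^{−1} = 4 (mod 13).
  i = 3 (α = 8): (8−1)(8−3)(8−2)(8−4) = 7·5·6·4 = 840 ≡ 8, so v_3 = 8^{−1} = 5 (mod 13).
  i = 4 (α = 2): (2−1)(2−3)(2−8)(2−4) = 1·(−1)·(−6)·(−2) = −12 ≡ 1, so v_4 = 1^{−1} = 1 (mod 13).
  i = 5 (α = 4): (4−1)(4−3)(4−8)(4−2) = 3·1·(−4)·2 = −24 ≡ 2, so v_5 = 2^{−1} = 7 (mod 13).
  v = [9, 4, 5, 1, 7].
Step 2: syndromes of r = [1, 8, 4, 7, 6] (all sums mod 13).
  S_0 = Σ v_i r_i = 9·1 + 4·8 + 5·4 + 1·7 + 7·6 = 110 ≡ 6.
  S_1 = Σ v_i α_i r_i = 9·1·1 + 4·3·8 + 5·8·4 + 1·2·7 + 7·4·6 = 447 ≡ 5.
  α_i^2 mod 13 = [1, 9, 12, 4, 3].
  S_2 = Σ v_i α_i^2 r_i = 9·1·1 + 4·9·8 + 5·12·4 + 1·4·7 + 7·3·6 = 691 ≡ 2.
  S = (6, 5, 2) ≠ 0, so r is not a codeword (an error is present).
Step 3: locate the error. For a single error e at position i, S_ℓ = v_i·e·α_i^ℓ, so α_err = S_1/S_0.
  S_0^{−1} = 6^{−1} = 11 (mod 13), so α_err = 5·11 = 55 ≡ 3 = α_2. Error position i = 2.
  Consistency check: S_2/S_1 = 2·8 = 16 ≡ 3 = α_err ✓ (single-error assumption holds).
Step 4: error magnitude e = S_0/v_2 = S_0·∏_{j≠2}(α_2 − α_j) = 6·10 = 60 ≡ 8 (mod 13).
Step 5: correct position 2: c_2 = r_2 − e = 8 − 8 ≡ 0 (mod 13). Hence c = [1, 0, 4, 7, 6].
  Check: interpolating c through the α_i gives m(x) = 8 + 6·x (degree < 2) with m(α_i) = c_i for every i, so c is indeed a codeword.


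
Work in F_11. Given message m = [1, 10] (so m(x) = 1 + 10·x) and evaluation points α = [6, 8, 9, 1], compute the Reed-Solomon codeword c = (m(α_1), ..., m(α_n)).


c = [6, 4, 3, 0]

Message polynomial: m(x) = 1 + 10·x (mod 11).
For each evaluation point α_i, compute m(α_i) mod 11:
  α_1 = 6: Horner steps 10 → 6, so m(6) = 6.
  α_2 = 8: Horner steps 10 → 4, so m(8) = 4.
  α_3 = 9: Horner steps 10 → 3, so m(9) = 3.
  α_4 = 1: Horner steps 10 → 0, so m(1) = 0.
Codeword c = [6, 4, 3, 0] ∈ F_11^4.


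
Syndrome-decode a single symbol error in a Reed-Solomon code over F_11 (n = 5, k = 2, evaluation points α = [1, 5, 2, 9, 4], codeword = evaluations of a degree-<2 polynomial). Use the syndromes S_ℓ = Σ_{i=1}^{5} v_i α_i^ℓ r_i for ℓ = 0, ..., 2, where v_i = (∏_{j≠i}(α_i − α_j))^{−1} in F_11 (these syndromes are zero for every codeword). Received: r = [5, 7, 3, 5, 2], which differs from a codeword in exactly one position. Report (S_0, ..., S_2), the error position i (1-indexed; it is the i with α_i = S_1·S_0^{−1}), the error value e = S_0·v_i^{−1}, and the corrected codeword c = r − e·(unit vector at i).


S = (5, 5, 5), error at position 1, error magnitude e = 7, c = [9, 7, 3, 5, 2].

Step 1: column multipliers v_i = (∏_{j≠i}(α_i − α_j))^{−1} mod 11.
  i = 1 (α = 1): (1−5)(1−2)(1−9)(1−4) = (−4)·(−1)·(−8)·(−3) = 96 ≡ 8, so v_1 = 8^{−1} = 7 (mod 11).
  i = 2 (α = 5): (5−1)(5−2)(5−9)(5−4) = 4·3·(−4)·1 = −48 ≡ 7, so v_2 = 7^{−1} = 8 (mod 11).
  i = 3 (α = 2): (2−1)(2−5)(2−9)(2−4) = 1·(−3)·(−7)·(−2) = −42 ≡ 2, so v_3 = 2^{−1} = 6 (mod 11).
  i = 4 (α = 9): (9−1)(9−5)(9−2)(9−4) = 8·4·7·5 = 1120 ≡ 9, so v_4 = 9^{−1} = 5 (mod 11).
  i = 5 (α = 4): (4−1)(4−5)(4−2)(4−9) = 3·(−1)·2·(−5) = 30 ≡ 8, so v_5 = 8^{−1} = 7 (mod 11).
  v = [7, 8, 6, 5, 7].
Step 2: syndromes of r = [5, 7, 3, 5, 2] (all sums mod 11).
  S_0 = Σ v_i r_i = 7·5 + 8·7 + 6·3 + 5·5 + 7·2 = 148 ≡ 5.
  S_1 = Σ v_i α_i r_i = 7·1·5 + 8·5·7 + 6·2·3 + 5·9·5 + 7·4·2 = 632 ≡ 5.
  α_i^2 mod 11 = [1, 3, 4, 4, 5].
  S_2 = Σ v_i α_i^2 r_i = 7·1·5 + 8·3·7 + 6·4·3 + 5·4·5 + 7·5·2 = 445 ≡ 5.
  S = (5, 5, 5) ≠ 0, so r is not a codeword (an error is present).
Step 3: locate the error. For a single error e at position i, S_ℓ = v_i·e·α_i^ℓ, so α_err = S_1/S_0.
  S_0^{−1} = 5^{−1} = 9 (mod 11), so α_err = 5·9 = 45 ≡ 1 = α_1. Error position i = 1.
  Consistency check: S_2/S_1 = 5·9 = 45 ≡ 1 = α_err ✓ (single-error assumption holds).
Step 4: error magnitude e = S_0/v_1 = S_0·∏_{j≠1}(α_1 − α_j) = 5·8 = 40 ≡ 7 (mod 11).
Step 5: correct position 1: c_1 = r_1 − e = 5 − 7 ≡ 9 (mod 11). Hence c = [9, 7, 3, 5, 2].
  Check: interpolating c through the α_i gives m(x) = 4 + 5·x (degree < 2) with m(α_i) = c_i for every i, so c is indeed a codeword.


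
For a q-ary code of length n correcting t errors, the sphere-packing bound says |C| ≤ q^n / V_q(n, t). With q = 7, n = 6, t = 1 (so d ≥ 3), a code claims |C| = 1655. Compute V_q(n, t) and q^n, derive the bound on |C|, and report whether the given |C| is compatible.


V_q(n, t) = 37, q^n = 117649, Hamming bound = 3179, |C| = 1655 ≤ bound (satisfied).

Step 1: Compute V_q(n, t) = Σ_{j=0}^1 C(n, j) (q−1)^j.
  j = 0: C(6,0)·(6)^0 = 1·1 = 1.
  j = 1: C(6,1)·(6)^1 = 6·6 = 36.
  V_q(n, t) = 1 + 36 = 37.
Step 2: q^n = 7^6 = 117649.
Step 3: Hamming bound ⌊q^n / V_q(n,t)⌋ = ⌊117649/37⌋ = 3179.
Step 4: Compare |C| = 1655 to 3179: satisfied.
The claimed |C| lies below the Hamming bound.


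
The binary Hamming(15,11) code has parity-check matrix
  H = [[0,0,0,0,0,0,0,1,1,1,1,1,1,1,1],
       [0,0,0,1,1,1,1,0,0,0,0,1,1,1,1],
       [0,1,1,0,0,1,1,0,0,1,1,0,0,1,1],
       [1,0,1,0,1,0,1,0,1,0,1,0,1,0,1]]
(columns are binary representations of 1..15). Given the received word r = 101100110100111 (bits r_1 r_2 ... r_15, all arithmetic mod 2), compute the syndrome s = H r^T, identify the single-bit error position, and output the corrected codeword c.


s = (1, 1, 1, 1)^T, error position = 15, corrected codeword c = 101100110100110

Compute s = H r^T mod 2 one row at a time:
  s_1 = 1 + 0 + 1 + 0 + 0 + 1 + 1 + 1 = 5 ≡ 1 (mod 2).
  s_2 = 1 + 0 + 0 + 1 + 0 + 1 + 1 + 1 = 5 ≡ 1 (mod 2).
  s_3 = 0 + 1 + 0 + 1 + 1 + 0 + 1 + 1 = 5 ≡ 1 (mod 2).
  s_4 = 1 + 1 + 0 + 1 + 0 + 0 + 1 + 1 = 5 ≡ 1 (mod 2).
s = (1, 1, 1, 1)^T — this equals column 15 of H (binary 1111), so error is at position 15.
Correct: flip bit 15 of r = 101100110100111 to get c = 101100110100110.


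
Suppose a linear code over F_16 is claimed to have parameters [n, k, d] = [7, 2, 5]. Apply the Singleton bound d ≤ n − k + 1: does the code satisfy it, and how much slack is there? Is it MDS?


Singleton RHS = n − k + 1 = 6, slack = 1, bound satisfied, not MDS.

Singleton bound: d ≤ n − k + 1.
Here n = 7, k = 2, so n − k + 1 = 6.
Given d = 5, check d ≤ 6: YES.
Slack = (n − k + 1) − d = 1.
The code is NOT MDS (slack = 1 > 0).
Description: the claimed parameters are [7, 2, 5]_16; such a code would be non-MDS.


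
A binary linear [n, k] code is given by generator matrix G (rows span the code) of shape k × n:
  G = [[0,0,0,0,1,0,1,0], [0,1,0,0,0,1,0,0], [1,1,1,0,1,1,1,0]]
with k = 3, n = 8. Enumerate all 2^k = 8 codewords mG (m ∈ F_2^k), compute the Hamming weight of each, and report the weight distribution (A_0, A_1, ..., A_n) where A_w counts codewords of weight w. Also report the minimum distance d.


Weight distribution: A_0 = 1, A_2 = 3, A_4 = 3, A_6 = 1. Minimum distance d = 2.

Enumerate all 2^3 = 8 messages m ∈ F_2^3.
For each, compute codeword c = mG in F_2^8, then tally its weight.
  m = 000 → c = 00000000, weight = 0.
  m = 100 → c = 00001010, weight = 2.
  m = 010 → c = 01000100, weight = 2.
  m = 110 → c = 01001110, weight = 4.
  m = 001 → c = 11101110, weight = 6.
  m = 101 → c = 11100100, weight = 4.
  m = 011 → c = 10101010, weight = 4.
  m = 111 → c = 10100000, weight = 2.
Tally weights:
  weight 0: 1 codewords.
  weight 2: 3 codewords.
  weight 4: 3 codewords.
  weight 6: 1 codewords.
Minimum distance d = smallest w > 0 with A_w > 0 = 2.
Sanity: Σ A_w = 8 = 2^3 = 8 ✓.


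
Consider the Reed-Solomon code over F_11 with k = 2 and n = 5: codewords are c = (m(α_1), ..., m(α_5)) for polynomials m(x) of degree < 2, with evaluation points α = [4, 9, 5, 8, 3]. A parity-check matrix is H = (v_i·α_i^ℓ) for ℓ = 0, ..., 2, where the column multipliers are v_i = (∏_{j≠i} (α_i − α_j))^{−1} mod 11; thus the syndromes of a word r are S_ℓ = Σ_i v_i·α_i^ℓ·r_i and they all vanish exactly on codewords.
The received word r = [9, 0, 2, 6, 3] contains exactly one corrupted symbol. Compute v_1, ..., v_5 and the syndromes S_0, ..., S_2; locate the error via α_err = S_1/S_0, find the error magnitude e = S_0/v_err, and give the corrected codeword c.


S = (6, 2, 8), error at position 1, error magnitude e = 1, c = [8, 0, 2, 6, 3].

Step 1: column multipliers v_i = (∏_{j≠i}(α_i − α_j))^{−1} mod 11.
  i = 1 (α = 4): (4−9)(4−5)(4−8)(4−3) = (−5)·(−1)·(−4)·1 = −20 ≡ 2, so v_1 = 2^{−1} = 6 (mod 11).
  i = 2 (α = 9): (9−4)(9−5)(9−8)(9−3) = 5·4·1·6 = 120 ≡ 10, so v_2 = 10^{−1} = 10 (mod 11).
  i = 3 (α = 5): (5−4)(5−9)(5−8)(5−3) = 1·(−4)·(−3)·2 = 24 ≡ 2, so v_3 = 2^{−1} = 6 (mod 11).
  i = 4 (α = 8): (8−4)(8−9)(8−5)(8−3) = 4·(−1)·3·5 = −60 ≡ 6, so v_4 = 6^{−1} = 2 (mod 11).
  i = 5 (α = 3): (3−4)(3−9)(3−5)(3−8) = (−1)·(−6)·(−2)·(−5) = 60 ≡ 5, so v_5 = 5^{−1} = 9 (mod 11).
  v = [6, 10, 6, 2, 9].
Step 2: syndromes of r = [9, 0, 2, 6, 3] (all sums mod 11).
  S_0 = Σ v_i r_i = 6·9 + 10·0 + 6·2 + 2·6 + 9·3 = 105 ≡ 6.
  S_1 = Σ v_i α_i r_i = 6·4·9 + 10·9·0 + 6·5·2 + 2·8·6 + 9·3·3 = 453 ≡ 2.
  α_i^2 mod 11 = [5, 4, 3, 9, 9].
  S_2 = Σ v_i α_i^2 r_i = 6·5·9 + 10·4·0 + 6·3·2 + 2·9·6 + 9·9·3 = 657 ≡ 8.
  S = (6, 2, 8) ≠ 0, so r is not a codeword (an error is present).
Step 3: locate the error. For a single error e at position i, S_ℓ = v_i·e·α_i^ℓ, so α_err = S_1/S_0.
  S_0^{−1} = 6^{−1} = 2 (mod 11), so α_err = 2·2 = 4 ≡ 4 = α_1. Error position i = 1.
  Consistency check: S_2/S_1 = 8·6 = 48 ≡ 4 = α_err ✓ (single-error assumption holds).
Step 4: error magnitude e = S_0/v_1 = S_0·∏_{j≠1}(α_1 − α_j) = 6·2 = 12 ≡ 1 (mod 11).
Step 5: correct position 1: c_1 = r_1 − e = 9 − 1 ≡ 8 (mod 11). Hence c = [8, 0, 2, 6, 3].
  Check: interpolating c through the α_i gives m(x) = 10 + 5·x (degree < 2) with m(α_i) = c_i for every i, so c is indeed a codeword.


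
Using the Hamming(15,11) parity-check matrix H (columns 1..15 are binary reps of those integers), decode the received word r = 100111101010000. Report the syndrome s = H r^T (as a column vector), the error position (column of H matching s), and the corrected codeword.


s = (0, 0, 1, 1)^T, error position = 3, corrected codeword c = 101111101010000

Compute s = H r^T mod 2 one row at a time:
  s_1 = 0 + 1 + 0 + 1 + 0 + 0 + 0 + 0 = 2 ≡ 0 (mod 2).
  s_2 = 1 + 1 + 1 + 1 + 0 + 0 + 0 + 0 = 4 ≡ 0 (mod 2).
  s_3 = 0 + 0 + 1 + 1 + 0 + 1 + 0 + 0 = 3 ≡ 1 (mod 2).
  s_4 = 1 + 0 + 1 + 1 + 1 + 1 + 0 + 0 = 5 ≡ 1 (mod 2).
s = (0, 0, 1, 1)^T — this equals column 3 of H (binary 0011), so error is at position 3.
Correct: flip bit 3 of r = 100111101010000 to get c = 101111101010000.


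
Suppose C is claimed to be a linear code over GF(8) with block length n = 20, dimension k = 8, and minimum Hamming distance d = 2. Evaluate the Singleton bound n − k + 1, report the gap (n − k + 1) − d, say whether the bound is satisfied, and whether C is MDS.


Singleton RHS = n − k + 1 = 13, slack = 11, bound satisfied, not MDS.

Singleton bound: d ≤ n − k + 1.
Here n = 20, k = 8, so n − k + 1 = 13.
Given d = 2, check d ≤ 13: YES.
Slack = (n − k + 1) − d = 11.
The code is NOT MDS (slack = 11 > 0).
Description: the claimed parameters are [20, 8, 2]_8; such a code would be non-MDS.


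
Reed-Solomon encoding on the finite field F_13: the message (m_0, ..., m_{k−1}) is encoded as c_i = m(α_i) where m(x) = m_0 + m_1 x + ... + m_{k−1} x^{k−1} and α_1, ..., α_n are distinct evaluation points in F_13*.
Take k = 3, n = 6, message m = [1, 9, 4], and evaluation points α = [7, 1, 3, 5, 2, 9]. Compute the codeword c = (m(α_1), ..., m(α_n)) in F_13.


c = [0, 1, 12, 3, 9, 3]

Message polynomial: m(x) = 1 + 9·x + 4·x^2 (mod 13).
For each evaluation point α_i, compute m(α_i) mod 13:
  α_1 = 7: Horner steps 4 → 11 → 0, so m(7) = 0.
  α_2 = 1: Horner steps 4 → 0 → 1, so m(1) = 1.
  α_3 = 3: Horner steps 4 → 8 → 12, so m(3) = 12.
  α_4 = 5: Horner steps 4 → 3 → 3, so m(5) = 3.
  α_5 = 2: Horner steps 4 → 4 → 9, so m(2) = 9.
  α_6 = 9: Horner steps 4 → 6 → 3, so m(9) = 3.
Codeword c = [0, 1, 12, 3, 9, 3] ∈ F_13^6.


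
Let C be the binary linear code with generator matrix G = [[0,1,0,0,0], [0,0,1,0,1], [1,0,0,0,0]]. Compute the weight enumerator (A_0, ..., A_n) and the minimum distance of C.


Weight distribution: A_0 = 1, A_1 = 2, A_2 = 2, A_3 = 2, A_4 = 1. Minimum distance d = 1.

Enumerate all 2^3 = 8 messages m ∈ F_2^3.
For each, compute codeword c = mG in F_2^5, then tally its weight.
  m = 000 → c = 00000, weight = 0.
  m = 100 → c = 01000, weight = 1.
  m = 010 → c = 00101, weight = 2.
  m = 110 → c = 01101, weight = 3.
  m = 001 → c = 10000, weight = 1.
  m = 101 → c = 11000, weight = 2.
  m = 011 → c = 10101, weight = 3.
  m = 111 → c = 11101, weight = 4.
Tally weights:
  weight 0: 1 codewords.
  weight 1: 2 codewords.
  weight 2: 2 codewords.
  weight 3: 2 codewords.
  weight 4: 1 codewords.
Minimum distance d = smallest w > 0 with A_w > 0 = 1.
Sanity: Σ A_w = 8 = 2^3 = 8 ✓.


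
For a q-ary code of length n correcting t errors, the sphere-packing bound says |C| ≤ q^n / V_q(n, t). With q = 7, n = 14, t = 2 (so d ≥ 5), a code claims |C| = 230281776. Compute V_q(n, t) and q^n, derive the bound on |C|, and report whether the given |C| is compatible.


V_q(n, t) = 3361, q^n = 678223072849, Hamming bound = 201792047, |C| = 230281776 > bound (violated).

Step 1: Compute V_q(n, t) = Σ_{j=0}^2 C(n, j) (q−1)^j.
  j = 0: C(14,0)·(6)^0 = 1·1 = 1.
  j = 1: C(14,1)·(6)^1 = 14·6 = 84.
  j = 2: C(14,2)·(6)^2 = 91·36 = 3276.
  V_q(n, t) = 1 + 84 + 3276 = 3361.
Step 2: q^n = 7^14 = 678223072849.
Step 3: Hamming bound ⌊q^n / V_q(n,t)⌋ = ⌊678223072849/3361⌋ = 201792047.
Step 4: Compare |C| = 230281776 to 201792047: violated.
The claimed |C| lies above the Hamming bound, so no 7-ary code of length 14 with d ≥ 5 can have 230281776 codewords.


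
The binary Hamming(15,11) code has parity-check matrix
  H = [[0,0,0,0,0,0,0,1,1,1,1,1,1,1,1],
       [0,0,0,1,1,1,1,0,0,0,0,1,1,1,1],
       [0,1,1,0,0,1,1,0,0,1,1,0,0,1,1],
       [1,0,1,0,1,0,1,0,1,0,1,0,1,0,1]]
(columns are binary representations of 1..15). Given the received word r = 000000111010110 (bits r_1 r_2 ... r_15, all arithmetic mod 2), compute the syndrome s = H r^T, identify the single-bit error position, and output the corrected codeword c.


s = (1, 1, 1, 0)^T, error position = 14, corrected codeword c = 000000111010100

Compute s = H r^T mod 2 one row at a time:
  s_1 = 1 + 1 + 0 + 1 + 0 + 1 + 1 + 0 = 5 ≡ 1 (mod 2).
  s_2 = 0 + 0 + 0 + 1 + 0 + 1 + 1 + 0 = 3 ≡ 1 (mod 2).
  s_3 = 0 + 0 + 0 + 1 + 0 + 1 + 1 + 0 = 3 ≡ 1 (mod 2).
  s_4 = 0 + 0 + 0 + 1 + 1 + 1 + 1 + 0 = 4 ≡ 0 (mod 2).
s = (1, 1, 1, 0)^T — this equals column 14 of H (binary 1110), so error is at position 14.
Correct: flip bit 14 of r = 000000111010110 to get c = 000000111010100.


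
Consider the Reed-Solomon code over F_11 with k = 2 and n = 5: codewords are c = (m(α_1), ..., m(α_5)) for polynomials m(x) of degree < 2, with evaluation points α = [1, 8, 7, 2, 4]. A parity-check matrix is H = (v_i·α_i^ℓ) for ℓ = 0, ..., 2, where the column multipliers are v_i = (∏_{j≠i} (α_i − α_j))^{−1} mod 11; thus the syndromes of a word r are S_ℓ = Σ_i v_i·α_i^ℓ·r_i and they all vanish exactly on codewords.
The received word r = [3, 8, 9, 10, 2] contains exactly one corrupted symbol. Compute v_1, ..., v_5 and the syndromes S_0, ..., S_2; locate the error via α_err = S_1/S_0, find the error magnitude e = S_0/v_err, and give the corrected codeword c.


S = (7, 5, 2), error at position 3, error magnitude e = 8, c = [3, 8, 1, 10, 2].

Step 1: column multipliers v_i = (∏_{j≠i}(α_i − α_j))^{−1} mod 11.
  i = 1 (α = 1): (1−8)(1−7)(1−2)(1−4) = (−7)·(−6)·(−1)·(−3) = 126 ≡ 5, so v_1 = 5^{−1} = 9 (mod 11).
  i = 2 (α = 8): (8−1)(8−7)(8−2)(8−4) = 7·1·6·4 = 168 ≡ 3, so v_2 = 3^{−1} = 4 (mod 11).
  i = 3 (α = 7): (7−1)(7−8)(7−2)(7−4) = 6·(−1)·5·3 = −90 ≡ 9, so v_3 = 9^{−1} = 5 (mod 11).
  i = 4 (α = 2): (2−1)(2−8)(2−7)(2−4) = 1·(−6)·(−5)·(−2) = −60 ≡ 6, so v_4 = 6^{−1} = 2 (mod 11).
  i = 5 (α = 4): (4−1)(4−8)(4−7)(4−2) = 3·(−4)·(−3)·2 = 72 ≡ 6, so v_5 = 6^{−1} = 2 (mod 11).
  v = [9, 4, 5, 2, 2].
Step 2: syndromes of r = [3, 8, 9, 10, 2] (all sums mod 11).
  S_0 = Σ v_i r_i = 9·3 + 4·8 + 5·9 + 2·10 + 2·2 = 128 ≡ 7.
  S_1 = Σ v_i α_i r_i = 9·1·3 + 4·8·8 + 5·7·9 + 2·2·10 + 2·4·2 = 654 ≡ 5.
  α_i^2 mod 11 = [1, 9, 5, 4, 5].
  S_2 = Σ v_i α_i^2 r_i = 9·1·3 + 4·9·8 + 5·5·9 + 2·4·10 + 2·5·2 = 640 ≡ 2.
  S = (7, 5, 2) ≠ 0, so r is not a codeword (an error is present).
Step 3: locate the error. For a single error e at position i, S_ℓ = v_i·e·α_i^ℓ, so α_err = S_1/S_0.
  S_0^{−1} = 7^{−1} = 8 (mod 11), so α_err = 5·8 = 40 ≡ 7 = α_3. Error position i = 3.
  Consistency check: S_2/S_1 = 2·9 = 18 ≡ 7 = α_err ✓ (single-error assumption holds).
Step 4: error magnitude e = S_0/v_3 = S_0·∏_{j≠3}(α_3 − α_j) = 7·9 = 63 ≡ 8 (mod 11).
Step 5: correct position 3: c_3 = r_3 − e = 9 − 8 ≡ 1 (mod 11). Hence c = [3, 8, 1, 10, 2].
  Check: interpolating c through the α_i gives m(x) = 7 + 7·x (degree < 2) with m(α_i) = c_i for every i, so c is indeed a codeword.


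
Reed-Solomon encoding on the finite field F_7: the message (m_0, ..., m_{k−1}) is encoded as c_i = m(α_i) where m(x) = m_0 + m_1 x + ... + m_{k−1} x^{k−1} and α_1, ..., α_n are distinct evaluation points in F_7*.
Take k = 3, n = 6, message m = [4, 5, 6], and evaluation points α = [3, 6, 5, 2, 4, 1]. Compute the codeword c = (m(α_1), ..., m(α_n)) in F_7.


c = [3, 5, 4, 3, 1, 1]

Message polynomial: m(x) = 4 + 5·x + 6·x^2 (mod 7).
For each evaluation point α_i, compute m(α_i) mod 7:
  α_1 = 3: Horner steps 6 → 2 → 3, so m(3) = 3.
  α_2 = 6: Horner steps 6 → 6 → 5, so m(6) = 5.
  α_3 = 5: Horner steps 6 → 0 → 4, so m(5) = 4.
  α_4 = 2: Horner steps 6 → 3 → 3, so m(2) = 3.
  α_5 = 4: Horner steps 6 → 1 → 1, so m(4) = 1.
  α_6 = 1: Horner steps 6 → 4 → 1, so m(1) = 1.
Codeword c = [3, 5, 4, 3, 1, 1] ∈ F_7^6.


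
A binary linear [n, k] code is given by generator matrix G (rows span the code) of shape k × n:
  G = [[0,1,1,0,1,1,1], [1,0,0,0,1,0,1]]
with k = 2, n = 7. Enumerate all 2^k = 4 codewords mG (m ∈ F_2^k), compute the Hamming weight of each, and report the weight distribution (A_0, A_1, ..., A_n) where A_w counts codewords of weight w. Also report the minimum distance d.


Weight distribution: A_0 = 1, A_3 = 1, A_4 = 1, A_5 = 1. Minimum distance d = 3.

Enumerate all 2^2 = 4 messages m ∈ F_2^2.
For each, compute codeword c = mG in F_2^7, then tally its weight.
  m = 00 → c = 0000000, weight = 0.
  m = 10 → c = 0110111, weight = 5.
  m = 01 → c = 1000101, weight = 3.
  m = 11 → c = 1110010, weight = 4.
Tally weights:
  weight 0: 1 codewords.
  weight 3: 1 codewords.
  weight 4: 1 codewords.
  weight 5: 1 codewords.
Minimum distance d = smallest w > 0 with A_w > 0 = 3.
Sanity: Σ A_w = 4 = 2^2 = 4 ✓.


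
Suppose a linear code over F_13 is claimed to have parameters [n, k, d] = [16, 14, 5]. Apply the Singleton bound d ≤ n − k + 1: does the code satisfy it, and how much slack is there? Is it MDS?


Singleton RHS = n − k + 1 = 3, slack = -2, bound violated (no such code; not MDS).

Singleton bound: d ≤ n − k + 1.
Here n = 16, k = 14, so n − k + 1 = 3.
Given d = 5, check d ≤ 3: NO.
Slack = (n − k + 1) − d = -2.
The slack is negative: d = 5 exceeds n − k + 1 = 3 by 2, so the Singleton bound is violated and no linear [16, 14, 5]_13 code can exist. In particular it is not MDS (MDS requires d = n − k + 1 exactly).
Description: the claimed parameters are [16, 14, 5]_13; such a code would be impossible (violates the Singleton bound).


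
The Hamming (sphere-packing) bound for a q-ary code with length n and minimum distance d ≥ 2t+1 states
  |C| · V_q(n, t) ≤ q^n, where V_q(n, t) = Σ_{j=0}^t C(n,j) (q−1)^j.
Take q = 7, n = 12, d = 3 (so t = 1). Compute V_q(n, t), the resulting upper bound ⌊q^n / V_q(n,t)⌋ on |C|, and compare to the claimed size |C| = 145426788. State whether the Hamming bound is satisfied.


V_q(n, t) = 73, q^n = 13841287201, Hamming bound = 189606673, |C| = 145426788 ≤ bound (satisfied).

Step 1: Compute V_q(n, t) = Σ_{j=0}^1 C(n, j) (q−1)^j.
  j = 0: C(12,0)·(6)^0 = 1·1 = 1.
  j = 1: C(12,1)·(6)^1 = 12·6 = 72.
  V_q(n, t) = 1 + 72 = 73.
Step 2: q^n = 7^12 = 13841287201.
Step 3: Hamming bound ⌊q^n / V_q(n,t)⌋ = ⌊13841287201/73⌋ = 189606673.
Step 4: Compare |C| = 145426788 to 189606673: satisfied.
The claimed |C| lies below the Hamming bound.


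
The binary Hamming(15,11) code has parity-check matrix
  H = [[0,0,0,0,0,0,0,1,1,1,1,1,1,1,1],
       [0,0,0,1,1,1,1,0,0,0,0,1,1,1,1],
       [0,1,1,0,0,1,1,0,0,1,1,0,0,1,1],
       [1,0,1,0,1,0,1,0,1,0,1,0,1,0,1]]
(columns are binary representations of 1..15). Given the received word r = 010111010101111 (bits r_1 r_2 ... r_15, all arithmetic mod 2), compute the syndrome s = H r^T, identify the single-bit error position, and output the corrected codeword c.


s = (0, 1, 1, 1)^T, error position = 7, corrected codeword c = 010111110101111

Compute s = H r^T mod 2 one row at a time:
  s_1 = 1 + 0 + 1 + 0 + 1 + 1 + 1 + 1 = 6 ≡ 0 (mod 2).
  s_2 = 1 + 1 + 1 + 0 + 1 + 1 + 1 + 1 = 7 ≡ 1 (mod 2).
  s_3 = 1 + 0 + 1 + 0 + 1 + 0 + 1 + 1 = 5 ≡ 1 (mod 2).
  s_4 = 0 + 0 + 1 + 0 + 0 + 0 + 1 + 1 = 3 ≡ 1 (mod 2).
s = (0, 1, 1, 1)^T — this equals column 7 of H (binary 0111), so error is at position 7.
Correct: flip bit 7 of r = 010111010101111 to get c = 010111110101111.


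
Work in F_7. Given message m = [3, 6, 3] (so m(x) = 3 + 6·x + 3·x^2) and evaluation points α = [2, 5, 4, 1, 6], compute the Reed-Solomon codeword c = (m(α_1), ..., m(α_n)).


c = [6, 3, 5, 5, 0]

Message polynomial: m(x) = 3 + 6·x + 3·x^2 (mod 7).
For each evaluation point α_i, compute m(α_i) mod 7:
  α_1 = 2: Horner steps 3 → 5 → 6, so m(2) = 6.
  α_2 = 5: Horner steps 3 → 0 → 3, so m(5) = 3.
  α_3 = 4: Horner steps 3 → 4 → 5, so m(4) = 5.
  α_4 = 1: Horner steps 3 → 2 → 5, so m(1) = 5.
  α_5 = 6: Horner steps 3 → 3 → 0, so m(6) = 0.
Codeword c = [6, 3, 5, 5, 0] ∈ F_7^5.


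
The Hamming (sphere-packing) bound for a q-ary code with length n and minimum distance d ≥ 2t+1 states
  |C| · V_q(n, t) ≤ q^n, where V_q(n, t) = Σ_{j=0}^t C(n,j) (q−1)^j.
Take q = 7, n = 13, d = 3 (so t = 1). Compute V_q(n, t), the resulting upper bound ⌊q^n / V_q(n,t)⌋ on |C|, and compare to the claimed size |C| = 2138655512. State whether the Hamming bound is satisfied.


V_q(n, t) = 79, q^n = 96889010407, Hamming bound = 1226443169, |C| = 2138655512 > bound (violated).

Step 1: Compute V_q(n, t) = Σ_{j=0}^1 C(n, j) (q−1)^j.
  j = 0: C(13,0)·(6)^0 = 1·1 = 1.
  j = 1: C(13,1)·(6)^1 = 13·6 = 78.
  V_q(n, t) = 1 + 78 = 79.
Step 2: q^n = 7^13 = 96889010407.
Step 3: Hamming bound ⌊q^n / V_q(n,t)⌋ = ⌊96889010407/79⌋ = 1226443169.
Step 4: Compare |C| = 2138655512 to 1226443169: violated.
The claimed |C| lies above the Hamming bound, so no 7-ary code of length 13 with d ≥ 3 can have 2138655512 codewords.


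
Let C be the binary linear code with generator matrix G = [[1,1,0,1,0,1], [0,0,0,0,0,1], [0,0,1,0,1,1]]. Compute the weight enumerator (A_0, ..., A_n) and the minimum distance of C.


Weight distribution: A_0 = 1, A_1 = 1, A_2 = 1, A_3 = 2, A_4 = 1, A_5 = 1, A_6 = 1. Minimum distance d = 1.

Enumerate all 2^3 = 8 messages m ∈ F_2^3.
For each, compute codeword c = mG in F_2^6, then tally its weight.
  m = 000 → c = 000000, weight = 0.
  m = 100 → c = 110101, weight = 4.
  m = 010 → c = 000001, weight = 1.
  m = 110 → c = 110100, weight = 3.
  m = 001 → c = 001011, weight = 3.
  m = 101 → c = 111110, weight = 5.
  m = 011 → c = 001010, weight = 2.
  m = 111 → c = 111111, weight = 6.
Tally weights:
  weight 0: 1 codewords.
  weight 1: 1 codewords.
  weight 2: 1 codewords.
  weight 3: 2 codewords.
  weight 4: 1 codewords.
  weight 5: 1 codewords.
  weight 6: 1 codewords.
Minimum distance d = smallest w > 0 with A_w > 0 = 1.
Sanity: Σ A_w = 8 = 2^3 = 8 ✓.


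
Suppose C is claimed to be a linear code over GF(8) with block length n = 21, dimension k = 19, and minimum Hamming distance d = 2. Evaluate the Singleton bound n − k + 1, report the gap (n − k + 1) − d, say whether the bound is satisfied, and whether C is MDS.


Singleton RHS = n − k + 1 = 3, slack = 1, bound satisfied, not MDS.

Singleton bound: d ≤ n − k + 1.
Here n = 21, k = 19, so n − k + 1 = 3.
Given d = 2, check d ≤ 3: YES.
Slack = (n − k + 1) − d = 1.
The code is NOT MDS (slack = 1 > 0).
Description: the claimed parameters are [21, 19, 2]_8; such a code would be non-MDS.


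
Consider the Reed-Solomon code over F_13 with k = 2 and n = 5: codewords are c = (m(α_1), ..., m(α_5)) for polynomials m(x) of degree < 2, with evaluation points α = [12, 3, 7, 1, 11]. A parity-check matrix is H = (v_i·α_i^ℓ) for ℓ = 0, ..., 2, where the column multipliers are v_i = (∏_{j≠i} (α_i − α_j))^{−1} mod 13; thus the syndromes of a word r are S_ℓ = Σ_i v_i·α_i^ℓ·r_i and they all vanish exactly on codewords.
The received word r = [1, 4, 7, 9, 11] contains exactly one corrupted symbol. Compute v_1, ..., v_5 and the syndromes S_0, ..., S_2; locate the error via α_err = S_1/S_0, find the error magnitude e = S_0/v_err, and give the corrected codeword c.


S = (8, 10, 6), error at position 5, error magnitude e = 1, c = [1, 4, 7, 9, 10].

Step 1: column multipliers v_i = (∏_{j≠i}(α_i − α_j))^{−1} mod 13.
  i = 1 (α = 12): (12−3)(12−7)(12−1)(12−11) = 9·5·11·1 = 495 ≡ 1, so v_1 = 1^{−1} = 1 (mod 13).
  i = 2 (α = 3): (3−12)(3−7)(3−1)(3−11) = (−9)·(−4)·2·(−8) = −576 ≡ 9, so v_2 = 9^{−1} = 3 (mod 13).
  i = 3 (α = 7): (7−12)(7−3)(7−1)(7−11) = (−5)·4·6·(−4) = 480 ≡ 12, so v_3 = 12^{−1} = 12 (mod 13).
  i = 4 (α = 1): (1−12)(1−3)(1−7)(1−11) = (−11)·(−2)·(−6)·(−10) = 1320 ≡ 7, so v_4 = 7^{−1} = 2 (mod 13).
  i = 5 (α = 11): (11−12)(11−3)(11−7)(11−1) = (−1)·8·4·10 = −320 ≡ 5, so v_5 = 5^{−1} = 8 (mod 13).
  v = [1, 3, 12, 2, 8].
Step 2: syndromes of r = [1, 4, 7, 9, 11] (all sums mod 13).
  S_0 = Σ v_i r_i = 1·1 + 3·4 + 12·7 + 2·9 + 8·11 = 203 ≡ 8.
  S_1 = Σ v_i α_i r_i = 1·12·1 + 3·3·4 + 12·7·7 + 2·1·9 + 8·11·11 = 1622 ≡ 10.
  α_i^2 mod 13 = [1, 9, 10, 1, 4].
  S_2 = Σ v_i α_i^2 r_i = 1·1·1 + 3·9·4 + 12·10·7 + 2·1·9 + 8·4·11 = 1319 ≡ 6.
  S = (8, 10, 6) ≠ 0, so r is not a codeword (an error is present).
Step 3: locate the error. For a single error e at position i, S_ℓ = v_i·e·α_i^ℓ, so α_err = S_1/S_0.
  S_0^{−1} = 8^{−1} = 5 (mod 13), so α_err = 10·5 = 50 ≡ 11 = α_5. Error position i = 5.
  Consistency check: S_2/S_1 = 6·4 = 24 ≡ 11 = α_err ✓ (single-error assumption holds).
Step 4: error magnitude e = S_0/v_5 = S_0·∏_{j≠5}(α_5 − α_j) = 8·5 = 40 ≡ 1 (mod 13).
Step 5: correct position 5: c_5 = r_5 − e = 11 − 1 ≡ 10 (mod 13). Hence c = [1, 4, 7, 9, 10].
  Check: interpolating c through the α_i gives m(x) = 5 + 4·x (degree < 2) with m(α_i) = c_i for every i, so c is indeed a codeword.


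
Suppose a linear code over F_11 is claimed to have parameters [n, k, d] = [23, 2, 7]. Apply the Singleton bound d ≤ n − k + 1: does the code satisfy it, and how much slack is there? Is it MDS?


Singleton RHS = n − k + 1 = 22, slack = 15, bound satisfied, not MDS.

Singleton bound: d ≤ n − k + 1.
Here n = 23, k = 2, so n − k + 1 = 22.
Given d = 7, check d ≤ 22: YES.
Slack = (n − k + 1) − d = 15.
The code is NOT MDS (slack = 15 > 0).
Description: the claimed parameters are [23, 2, 7]_11; such a code would be non-MDS.


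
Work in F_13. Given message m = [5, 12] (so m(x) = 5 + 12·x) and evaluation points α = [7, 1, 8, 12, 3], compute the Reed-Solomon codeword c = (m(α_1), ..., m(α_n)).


c = [11, 4, 10, 6, 2]

Message polynomial: m(x) = 5 + 12·x (mod 13).
For each evaluation point α_i, compute m(α_i) mod 13:
  α_1 = 7: Horner steps 12 → 11, so m(7) = 11.
  α_2 = 1: Horner steps 12 → 4, so m(1) = 4.
  α_3 = 8: Horner steps 12 → 10, so m(8) = 10.
  α_4 = 12: Horner steps 12 → 6, so m(12) = 6.
  α_5 = 3: Horner steps 12 → 2, so m(3) = 2.
Codeword c = [11, 4, 10, 6, 2] ∈ F_13^5.


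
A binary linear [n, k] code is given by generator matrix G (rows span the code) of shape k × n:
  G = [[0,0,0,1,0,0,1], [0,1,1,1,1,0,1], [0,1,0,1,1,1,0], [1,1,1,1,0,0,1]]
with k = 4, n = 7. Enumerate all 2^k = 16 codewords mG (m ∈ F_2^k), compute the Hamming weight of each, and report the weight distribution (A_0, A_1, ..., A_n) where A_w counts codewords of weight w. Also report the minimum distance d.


Weight distribution: A_0 = 1, A_2 = 2, A_3 = 4, A_4 = 5, A_5 = 4. Minimum distance d = 2.

Enumerate all 2^4 = 16 messages m ∈ F_2^4.
For each, compute codeword c = mG in F_2^7, then tally its weight.
  m = 0000 → c = 0000000, weight = 0.
  m = 1000 → c = 0001001, weight = 2.
  m = 0100 → c = 0111101, weight = 5.
  m = 1100 → c = 0110100, weight = 3.
  m = 0010 → c = 0101110, weight = 4.
  m = 1010 → c = 0100111, weight = 4.
  m = 0110 → c = 0010011, weight = 3.
  m = 1110 → c = 0011010, weight = 3.
  m = 0001 → c = 1111001, weight = 5.
  m = 1001 → c = 1110000, weight = 3.
  m = 0101 → c = 1000100, weight = 2.
  m = 1101 → c = 1001101, weight = 4.
  m = 0011 → c = 1010111, weight = 5.
  m = 1011 → c = 1011110, weight = 5.
  m = 0111 → c = 1101010, weight = 4.
  m = 1111 → c = 1100011, weight = 4.
Tally weights:
  weight 0: 1 codewords.
  weight 2: 2 codewords.
  weight 3: 4 codewords.
  weight 4: 5 codewords.
  weight 5: 4 codewords.
Minimum distance d = smallest w > 0 with A_w > 0 = 2.
Sanity: Σ A_w = 16 = 2^4 = 16 ✓.


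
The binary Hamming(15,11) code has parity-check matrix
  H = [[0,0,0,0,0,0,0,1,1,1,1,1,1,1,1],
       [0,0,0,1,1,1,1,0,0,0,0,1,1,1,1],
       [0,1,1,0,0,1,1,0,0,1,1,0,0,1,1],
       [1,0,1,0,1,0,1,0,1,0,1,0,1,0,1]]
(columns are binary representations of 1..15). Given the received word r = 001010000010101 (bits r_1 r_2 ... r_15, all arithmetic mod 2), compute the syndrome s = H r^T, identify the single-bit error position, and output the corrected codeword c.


s = (1, 1, 1, 1)^T, error position = 15, corrected codeword c = 001010000010100

Compute s = H r^T mod 2 one row at a time:
  s_1 = 0 + 0 + 0 + 1 + 0 + 1 + 0 + 1 = 3 ≡ 1 (mod 2).
  s_2 = 0 + 1 + 0 + 0 + 0 + 1 + 0 + 1 = 3 ≡ 1 (mod 2).
  s_3 = 0 + 1 + 0 + 0 + 0 + 1 + 0 + 1 = 3 ≡ 1 (mod 2).
  s_4 = 0 + 1 + 1 + 0 + 0 + 1 + 1 + 1 = 5 ≡ 1 (mod 2).
s = (1, 1, 1, 1)^T — this equals column 15 of H (binary 1111), so error is at position 15.
Correct: flip bit 15 of r = 001010000010101 to get c = 001010000010100.


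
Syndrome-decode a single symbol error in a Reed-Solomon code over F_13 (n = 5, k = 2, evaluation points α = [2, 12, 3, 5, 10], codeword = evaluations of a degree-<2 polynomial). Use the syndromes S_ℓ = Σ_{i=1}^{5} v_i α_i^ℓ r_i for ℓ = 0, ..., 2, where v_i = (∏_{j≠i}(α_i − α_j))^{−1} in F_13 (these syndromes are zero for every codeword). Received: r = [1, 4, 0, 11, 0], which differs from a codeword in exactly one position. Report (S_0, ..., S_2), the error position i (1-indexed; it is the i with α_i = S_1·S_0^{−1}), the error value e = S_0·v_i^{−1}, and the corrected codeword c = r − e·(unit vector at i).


S = (6, 8, 2), error at position 5, error magnitude e = 7, c = [1, 4, 0, 11, 6].

Step 1: column multipliers v_i = (∏_{j≠i}(α_i − α_j))^{−1} mod 13.
  i = 1 (α = 2): (2−12)(2−3)(2−5)(2−10) = (−10)·(−1)·(−3)·(−8) = 240 ≡ 6, so v_1 = 6^{−1} = 11 (mod 13).
  i = 2 (α = 12): (12−2)(12−3)(12−5)(12−10) = 10·9·7·2 = 1260 ≡ 12, so v_2 = 12^{−1} = 12 (mod 13).
  i = 3 (α = 3): (3−2)(3−12)(3−5)(3−10) = 1·(−9)·(−2)·(−7) = −126 ≡ 4, so v_3 = 4^{−1} = 10 (mod 13).
  i = 4 (α = 5): (5−2)(5−12)(5−3)(5−10) = 3·(−7)·2·(−5) = 210 ≡ 2, so v_4 = 2^{−1} = 7 (mod 13).
  i = 5 (α = 10): (10−2)(10−12)(10−3)(10−5) = 8·(−2)·7·5 = −560 ≡ 12, so v_5 = 12^{−1} = 12 (mod 13).
  v = [11, 12, 10, 7, 12].
Step 2: syndromes of r = [1, 4, 0, 11, 0] (all sums mod 13).
  S_0 = Σ v_i r_i = 11·1 + 12·4 + 10·0 + 7·11 + 12·0 = 136 ≡ 6.
  S_1 = Σ v_i α_i r_i = 11·2·1 + 12·12·4 + 10·3·0 + 7·5·11 + 12·10·0 = 983 ≡ 8.
  α_i^2 mod 13 = [4, 1, 9, 12, 9].
  S_2 = Σ v_i α_i^2 r_i = 11·4·1 + 12·1·4 + 10·9·0 + 7·12·11 + 12·9·0 = 1016 ≡ 2.
  S = (6, 8, 2) ≠ 0, so r is not a codeword (an error is present).
Step 3: locate the error. For a single error e at position i, S_ℓ = v_i·e·α_i^ℓ, so α_err = S_1/S_0.
  S_0^{−1} = 6^{−1} = 11 (mod 13), so α_err = 8·11 = 88 ≡ 10 = α_5. Error position i = 5.
  Consistency check: S_2/S_1 = 2·5 = 10 ≡ 10 = α_err ✓ (single-error assumption holds).
Step 4: error magnitude e = S_0/v_5 = S_0·∏_{j≠5}(α_5 − α_j) = 6·12 = 72 ≡ 7 (mod 13).
Step 5: correct position 5: c_5 = r_5 − e = 0 − 7 ≡ 6 (mod 13). Hence c = [1, 4, 0, 11, 6].
  Check: interpolating c through the α_i gives m(x) = 3 + 12·x (degree < 2) with m(α_i) = c_i for every i, so c is indeed a codeword.


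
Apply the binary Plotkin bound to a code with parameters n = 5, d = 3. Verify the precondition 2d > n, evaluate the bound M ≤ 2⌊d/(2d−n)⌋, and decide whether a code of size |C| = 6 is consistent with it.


Plotkin bound M ≤ 6; given |C| = 6 ≤ bound (satisfied).

Check applicability: 2d = 6, n = 5.
2d − n = 1 > 0, so Plotkin applies.
Compute d/(2d−n) = 3/1 ≈ 3.0000.
⌊d/(2d−n)⌋ = 3.
Plotkin bound: M ≤ 2·3 = 6.
Given |C| = 6, check: satisfied.
This |C| is at the Plotkin bound.


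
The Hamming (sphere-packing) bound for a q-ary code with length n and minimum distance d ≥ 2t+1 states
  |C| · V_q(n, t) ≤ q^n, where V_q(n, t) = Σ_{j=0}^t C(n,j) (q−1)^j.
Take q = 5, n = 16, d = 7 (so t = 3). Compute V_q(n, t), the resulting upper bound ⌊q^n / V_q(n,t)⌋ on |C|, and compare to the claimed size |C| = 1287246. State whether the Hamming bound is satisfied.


V_q(n, t) = 37825, q^n = 152587890625, Hamming bound = 4034048, |C| = 1287246 ≤ bound (satisfied).

Step 1: Compute V_q(n, t) = Σ_{j=0}^3 C(n, j) (q−1)^j.
  j = 0: C(16,0)·(4)^0 = 1·1 = 1.
  j = 1: C(16,1)·(4)^1 = 16·4 = 64.
  j = 2: C(16,2)·(4)^2 = 120·16 = 1920.
  j = 3: C(16,3)·(4)^3 = 560·64 = 35840.
  V_q(n, t) = 1 + 64 + 1920 + 35840 = 37825.
Step 2: q^n = 5^16 = 152587890625.
Step 3: Hamming bound ⌊q^n / V_q(n,t)⌋ = ⌊152587890625/37825⌋ = 4034048.
Step 4: Compare |C| = 1287246 to 4034048: satisfied.
The claimed |C| lies below the Hamming bound.


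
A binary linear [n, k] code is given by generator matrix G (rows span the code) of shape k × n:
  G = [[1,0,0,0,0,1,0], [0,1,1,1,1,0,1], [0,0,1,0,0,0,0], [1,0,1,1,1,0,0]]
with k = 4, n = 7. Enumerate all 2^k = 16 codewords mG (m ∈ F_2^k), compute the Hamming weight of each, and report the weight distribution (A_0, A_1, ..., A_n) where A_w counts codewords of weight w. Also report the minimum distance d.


Weight distribution: A_0 = 1, A_1 = 1, A_2 = 1, A_3 = 5, A_4 = 5, A_5 = 1, A_6 = 1, A_7 = 1. Minimum distance d = 1.

Enumerate all 2^4 = 16 messages m ∈ F_2^4.
For each, compute codeword c = mG in F_2^7, then tally its weight.
  m = 0000 → c = 0000000, weight = 0.
  m = 1000 → c = 1000010, weight = 2.
  m = 0100 → c = 0111101, weight = 5.
  m = 1100 → c = 1111111, weight = 7.
  m = 0010 → c = 0010000, weight = 1.
  m = 1010 → c = 1010010, weight = 3.
  m = 0110 → c = 0101101, weight = 4.
  m = 1110 → c = 1101111, weight = 6.
  m = 0001 → c = 1011100, weight = 4.
  m = 1001 → c = 0011110, weight = 4.
  m = 0101 → c = 1100001, weight = 3.
  m = 1101 → c = 0100011, weight = 3.
  m = 0011 → c = 1001100, weight = 3.
  m = 1011 → c = 0001110, weight = 3.
  m = 0111 → c = 1110001, weight = 4.
  m = 1111 → c = 0110011, weight = 4.
Tally weights:
  weight 0: 1 codewords.
  weight 1: 1 codewords.
  weight 2: 1 codewords.
  weight 3: 5 codewords.
  weight 4: 5 codewords.
  weight 5: 1 codewords.
  weight 6: 1 codewords.
  weight 7: 1 codewords.
Minimum distance d = smallest w > 0 with A_w > 0 = 1.
Sanity: Σ A_w = 16 = 2^4 = 16 ✓.


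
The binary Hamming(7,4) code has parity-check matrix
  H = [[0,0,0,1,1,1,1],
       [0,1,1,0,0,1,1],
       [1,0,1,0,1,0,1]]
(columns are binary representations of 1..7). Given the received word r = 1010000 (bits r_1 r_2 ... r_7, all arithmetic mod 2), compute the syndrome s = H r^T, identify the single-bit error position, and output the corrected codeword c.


s = (0, 1, 0)^T, error position = 2, corrected codeword c = 1110000

Compute s = H r^T mod 2 one row at a time:
  s_1 = 0 + 0 + 0 + 0 = 0 ≡ 0 (mod 2).
  s_2 = 0 + 1 + 0 + 0 = 1 ≡ 1 (mod 2).
  s_3 = 1 + 1 + 0 + 0 = 2 ≡ 0 (mod 2).
s = (0, 1, 0)^T — this equals column 2 of H (binary 010), so error is at position 2.
Correct: flip bit 2 of r = 1010000 to get c = 1110000.


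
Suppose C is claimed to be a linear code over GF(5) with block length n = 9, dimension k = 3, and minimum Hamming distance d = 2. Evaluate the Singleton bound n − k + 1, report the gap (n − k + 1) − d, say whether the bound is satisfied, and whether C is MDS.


Singleton RHS = n − k + 1 = 7, slack = 5, bound satisfied, not MDS.

Singleton bound: d ≤ n − k + 1.
Here n = 9, k = 3, so n − k + 1 = 7.
Given d = 2, check d ≤ 7: YES.
Slack = (n − k + 1) − d = 5.
The code is NOT MDS (slack = 5 > 0).
Description: the claimed parameters are [9, 3, 2]_5; such a code would be non-MDS.
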